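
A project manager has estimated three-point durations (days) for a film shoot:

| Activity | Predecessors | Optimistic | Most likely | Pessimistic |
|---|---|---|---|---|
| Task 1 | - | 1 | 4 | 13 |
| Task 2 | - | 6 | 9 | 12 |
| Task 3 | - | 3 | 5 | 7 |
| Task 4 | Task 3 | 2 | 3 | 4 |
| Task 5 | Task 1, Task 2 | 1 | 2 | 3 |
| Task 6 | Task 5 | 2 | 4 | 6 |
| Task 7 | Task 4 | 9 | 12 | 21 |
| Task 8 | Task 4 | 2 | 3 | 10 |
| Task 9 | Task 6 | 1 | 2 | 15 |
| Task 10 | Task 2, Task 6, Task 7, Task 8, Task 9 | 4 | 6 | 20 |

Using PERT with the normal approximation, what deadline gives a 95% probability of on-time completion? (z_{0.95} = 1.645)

te_Task 1 = (1 + 4·4 + 13)/6 = 30/6 = 5; σ²_Task 1 = ((13−1)/6)² = 4.000
te_Task 2 = (6 + 4·9 + 12)/6 = 54/6 = 9; σ²_Task 2 = ((12−6)/6)² = 1.000
te_Task 3 = (3 + 4·5 + 7)/6 = 30/6 = 5; σ²_Task 3 = ((7−3)/6)² = 0.444
te_Task 4 = (2 + 4·3 + 4)/6 = 18/6 = 3; σ²_Task 4 = ((4−2)/6)² = 0.111
te_Task 5 = (1 + 4·2 + 3)/6 = 12/6 = 2; σ²_Task 5 = ((3−1)/6)² = 0.111
te_Task 6 = (2 + 4·4 + 6)/6 = 24/6 = 4; σ²_Task 6 = ((6−2)/6)² = 0.444
te_Task 7 = (9 + 4·12 + 21)/6 = 78/6 = 13; σ²_Task 7 = ((21−9)/6)² = 4.000
te_Task 8 = (2 + 4·3 + 10)/6 = 24/6 = 4; σ²_Task 8 = ((10−2)/6)² = 1.778
te_Task 9 = (1 + 4·2 + 15)/6 = 24/6 = 4; σ²_Task 9 = ((15−1)/6)² = 5.444
te_Task 10 = (4 + 4·6 + 20)/6 = 48/6 = 8; σ²_Task 10 = ((20−4)/6)² = 7.111

Forward pass:
ES_Task 1 = 0; EF_Task 1 = 5
ES_Task 2 = 0; EF_Task 2 = 9
ES_Task 3 = 0; EF_Task 3 = 5
ES_Task 4 = 5; EF_Task 4 = 5+3 = 8
ES_Task 5 = max(EF_Task 1=5, EF_Task 2=9) = 9; EF_Task 5 = 9+2 = 11
ES_Task 6 = 11; EF_Task 6 = 11+4 = 15
ES_Task 7 = 8; EF_Task 7 = 8+13 = 21
ES_Task 8 = 8; EF_Task 8 = 8+4 = 12
ES_Task 9 = 15; EF_Task 9 = 15+4 = 19
ES_Task 10 = max(EF_Task 2=9, EF_Task 6=15, EF_Task 7=21, EF_Task 8=12, EF_Task 9=19) = 21; EF_Task 10 = 21+8 = 29
Expected project duration μ = 29 days. Critical path: Task 3 → Task 4 → Task 7 → Task 10.

Variance along critical path = 0.444 + 0.111 + 4.000 + 7.111 = 11.667; σ = 3.416 days.
D = μ + z·σ = 29 + 1.645·3.416 = 34.6 days

34.6 days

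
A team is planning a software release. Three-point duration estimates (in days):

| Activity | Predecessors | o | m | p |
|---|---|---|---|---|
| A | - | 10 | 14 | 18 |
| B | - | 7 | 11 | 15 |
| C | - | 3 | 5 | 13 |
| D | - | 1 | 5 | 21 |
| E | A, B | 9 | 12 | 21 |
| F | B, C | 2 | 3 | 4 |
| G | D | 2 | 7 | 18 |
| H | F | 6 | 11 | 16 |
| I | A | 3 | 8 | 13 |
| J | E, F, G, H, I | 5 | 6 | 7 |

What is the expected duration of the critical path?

te_A = (10 + 4·14 + 18)/6 = 84/6 = 14
te_B = (7 + 4·11 + 15)/6 = 66/6 = 11
te_C = (3 + 4·5 + 13)/6 = 36/6 = 6
te_D = (1 + 4·5 + 21)/6 = 42/6 = 7
te_E = (9 + 4·12 + 21)/6 = 78/6 = 13
te_F = (2 + 4·3 + 4)/6 = 18/6 = 3
te_G = (2 + 4·7 + 18)/6 = 48/6 = 8
te_H = (6 + 4·11 + 16)/6 = 66/6 = 11
te_I = (3 + 4·8 + 13)/6 = 48/6 = 8
te_J = (5 + 4·6 + 7)/6 = 36/6 = 6

Forward pass:
ES_A = 0; EF_A = 14
ES_B = 0; EF_B = 11
ES_C = 0; EF_C = 6
ES_D = 0; EF_D = 7
ES_E = max(EF_A=14, EF_B=11) = 14; EF_E = 14+13 = 27
ES_F = max(EF_B=11, EF_C=6) = 11; EF_F = 11+3 = 14
ES_G = 7; EF_G = 7+8 = 15
ES_H = 14; EF_H = 14+11 = 25
ES_I = 14; EF_I = 14+8 = 22
ES_J = max(EF_E=27, EF_F=14, EF_G=15, EF_H=25, EF_I=22) = 27; EF_J = 27+6 = 33
Expected project duration μ = 33 days. Critical path: A → E → J.

33 days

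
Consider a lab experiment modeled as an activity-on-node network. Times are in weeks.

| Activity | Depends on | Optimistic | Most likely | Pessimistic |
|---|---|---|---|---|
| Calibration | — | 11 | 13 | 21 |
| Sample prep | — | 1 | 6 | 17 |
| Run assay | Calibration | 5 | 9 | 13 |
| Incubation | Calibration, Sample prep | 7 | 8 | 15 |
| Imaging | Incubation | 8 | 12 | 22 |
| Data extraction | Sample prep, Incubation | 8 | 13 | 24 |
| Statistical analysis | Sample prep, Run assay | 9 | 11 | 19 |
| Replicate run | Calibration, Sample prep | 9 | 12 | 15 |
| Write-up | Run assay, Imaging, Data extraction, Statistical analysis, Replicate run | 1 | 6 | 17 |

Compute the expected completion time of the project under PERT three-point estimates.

te_Calibration = (11 + 4·13 + 21)/6 = 84/6 = 14
te_Sample prep = (1 + 4·6 + 17)/6 = 42/6 = 7
te_Run assay = (5 + 4·9 + 13)/6 = 54/6 = 9
te_Incubation = (7 + 4·8 + 15)/6 = 54/6 = 9
te_Imaging = (8 + 4·12 + 22)/6 = 78/6 = 13
te_Data extraction = (8 + 4·13 + 24)/6 = 84/6 = 14
te_Statistical analysis = (9 + 4·11 + 19)/6 = 72/6 = 12
te_Replicate run = (9 + 4·12 + 15)/6 = 72/6 = 12
te_Write-up = (1 + 4·6 + 17)/6 = 42/6 = 7

Forward pass:
ES_Calibration = 0; EF_Calibration = 14
ES_Sample prep = 0; EF_Sample prep = 7
ES_Run assay = 14; EF_Run assay = 14+9 = 23
ES_Incubation = max(EF_Calibration=14, EF_Sample prep=7) = 14; EF_Incubation = 14+9 = 23
ES_Imaging = 23; EF_Imaging = 23+13 = 36
ES_Data extraction = max(EF_Sample prep=7, EF_Incubation=23) = 23; EF_Data extraction = 23+14 = 37
ES_Statistical analysis = max(EF_Sample prep=7, EF_Run assay=23) = 23; EF_Statistical analysis = 23+12 = 35
ES_Replicate run = max(EF_Calibration=14, EF_Sample prep=7) = 14; EF_Replicate run = 14+12 = 26
ES_Write-up = max(EF_Run assay=23, EF_Imaging=36, EF_Data extraction=37, EF_Statistical analysis=35, EF_Replicate run=26) = 37; EF_Write-up = 37+7 = 44
Expected project duration μ = 44 weeks. Critical path: Calibration → Incubation → Data extraction → Write-up.

44 weeks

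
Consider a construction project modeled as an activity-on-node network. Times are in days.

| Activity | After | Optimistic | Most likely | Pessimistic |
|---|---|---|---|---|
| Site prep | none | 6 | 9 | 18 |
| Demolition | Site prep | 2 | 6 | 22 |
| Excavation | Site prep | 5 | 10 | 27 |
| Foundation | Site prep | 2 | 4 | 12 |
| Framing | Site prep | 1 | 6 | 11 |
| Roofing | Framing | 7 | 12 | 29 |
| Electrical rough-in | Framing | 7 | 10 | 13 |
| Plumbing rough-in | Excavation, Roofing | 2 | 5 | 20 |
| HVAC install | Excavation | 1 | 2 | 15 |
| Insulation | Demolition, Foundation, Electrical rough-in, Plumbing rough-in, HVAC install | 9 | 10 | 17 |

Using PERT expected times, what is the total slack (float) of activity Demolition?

19 days

te_Site prep = (6 + 4·9 + 18)/6 = 60/6 = 10
te_Demolition = (2 + 4·6 + 22)/6 = 48/6 = 8
te_Excavation = (5 + 4·10 + 27)/6 = 72/6 = 12
te_Foundation = (2 + 4·4 + 12)/6 = 30/6 = 5
te_Framing = (1 + 4·6 + 11)/6 = 36/6 = 6
te_Roofing = (7 + 4·12 + 29)/6 = 84/6 = 14
te_Electrical rough-in = (7 + 4·10 + 13)/6 = 60/6 = 10
te_Plumbing rough-in = (2 + 4·5 + 20)/6 = 42/6 = 7
te_HVAC install = (1 + 4·2 + 15)/6 = 24/6 = 4
te_Insulation = (9 + 4·10 + 17)/6 = 66/6 = 11

Forward pass:
ES_Site prep = 0; EF_Site prep = 10
ES_Demolition = 10; EF_Demolition = 10+8 = 18
ES_Excavation = 10; EF_Excavation = 10+12 = 22
ES_Foundation = 10; EF_Foundation = 10+5 = 15
ES_Framing = 10; EF_Framing = 10+6 = 16
ES_Roofing = 16; EF_Roofing = 16+14 = 30
ES_Electrical rough-in = 16; EF_Electrical rough-in = 16+10 = 26
ES_Plumbing rough-in = max(EF_Excavation=22, EF_Roofing=30) = 30; EF_Plumbing rough-in = 30+7 = 37
ES_HVAC install = 22; EF_HVAC install = 22+4 = 26
ES_Insulation = max(EF_Demolition=18, EF_Foundation=15, EF_Electrical rough-in=26, EF_Plumbing rough-in=37, EF_HVAC install=26) = 37; EF_Insulation = 37+11 = 48
Expected project duration μ = 48 days. Critical path: Site prep → Framing → Roofing → Plumbing rough-in → Insulation.

Backward pass:
LF_Insulation = 48; LS_Insulation = 48−11 = 37
LF_HVAC install = LS_Insulation = 37; LS_HVAC install = 37−4 = 33
LF_Plumbing rough-in = LS_Insulation = 37; LS_Plumbing rough-in = 37−7 = 30
LF_Electrical rough-in = LS_Insulation = 37; LS_Electrical rough-in = 37−10 = 27
LF_Roofing = LS_Plumbing rough-in = 30; LS_Roofing = 30−14 = 16
LF_Framing = min(LS_Roofing=16, LS_Electrical rough-in=27) = 16; LS_Framing = 16−6 = 10
LF_Foundation = LS_Insulation = 37; LS_Foundation = 37−5 = 32
LF_Excavation = min(LS_Plumbing rough-in=30, LS_HVAC install=33) = 30; LS_Excavation = 30−12 = 18
LF_Demolition = LS_Insulation = 37; LS_Demolition = 37−8 = 29
LF_Site prep = min(LS_Demolition=29, LS_Excavation=18, LS_Foundation=32, LS_Framing=10) = 10; LS_Site prep = 10−10 = 0
Slack_Demolition = LS_Demolition − ES_Demolition = 29 − 10 = 19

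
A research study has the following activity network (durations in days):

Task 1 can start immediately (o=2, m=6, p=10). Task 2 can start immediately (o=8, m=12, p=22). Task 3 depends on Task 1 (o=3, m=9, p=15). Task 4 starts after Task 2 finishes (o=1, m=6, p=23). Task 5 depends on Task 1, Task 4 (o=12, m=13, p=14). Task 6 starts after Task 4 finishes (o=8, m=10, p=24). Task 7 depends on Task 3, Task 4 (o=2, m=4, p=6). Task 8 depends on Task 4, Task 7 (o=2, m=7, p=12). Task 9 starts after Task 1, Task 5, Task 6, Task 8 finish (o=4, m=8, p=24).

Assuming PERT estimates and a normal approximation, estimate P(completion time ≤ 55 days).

te_Task 1 = (2 + 4·6 + 10)/6 = 36/6 = 6; σ²_Task 1 = ((10−2)/6)² = 1.778
te_Task 2 = (8 + 4·12 + 22)/6 = 78/6 = 13; σ²_Task 2 = ((22−8)/6)² = 5.444
te_Task 3 = (3 + 4·9 + 15)/6 = 54/6 = 9; σ²_Task 3 = ((15−3)/6)² = 4.000
te_Task 4 = (1 + 4·6 + 23)/6 = 48/6 = 8; σ²_Task 4 = ((23−1)/6)² = 13.444
te_Task 5 = (12 + 4·13 + 14)/6 = 78/6 = 13; σ²_Task 5 = ((14−12)/6)² = 0.111
te_Task 6 = (8 + 4·10 + 24)/6 = 72/6 = 12; σ²_Task 6 = ((24−8)/6)² = 7.111
te_Task 7 = (2 + 4·4 + 6)/6 = 24/6 = 4; σ²_Task 7 = ((6−2)/6)² = 0.444
te_Task 8 = (2 + 4·7 + 12)/6 = 42/6 = 7; σ²_Task 8 = ((12−2)/6)² = 2.778
te_Task 9 = (4 + 4·8 + 24)/6 = 60/6 = 10; σ²_Task 9 = ((24−4)/6)² = 11.111

Forward pass:
ES_Task 1 = 0; EF_Task 1 = 6
ES_Task 2 = 0; EF_Task 2 = 13
ES_Task 3 = 6; EF_Task 3 = 6+9 = 15
ES_Task 4 = 13; EF_Task 4 = 13+8 = 21
ES_Task 5 = max(EF_Task 1=6, EF_Task 4=21) = 21; EF_Task 5 = 21+13 = 34
ES_Task 6 = 21; EF_Task 6 = 21+12 = 33
ES_Task 7 = max(EF_Task 3=15, EF_Task 4=21) = 21; EF_Task 7 = 21+4 = 25
ES_Task 8 = max(EF_Task 4=21, EF_Task 7=25) = 25; EF_Task 8 = 25+7 = 32
ES_Task 9 = max(EF_Task 1=6, EF_Task 5=34, EF_Task 6=33, EF_Task 8=32) = 34; EF_Task 9 = 34+10 = 44
Expected project duration μ = 44 days. Critical path: Task 2 → Task 4 → Task 5 → Task 9.

Variance along critical path = 5.444 + 13.444 + 0.111 + 11.111 = 30.111; σ = √30.111 = 5.487 days.
Z = (55 − 44) / 5.487 = 2.005
P(T ≤ 55) = Φ(2.005) ≈ 0.977

0.977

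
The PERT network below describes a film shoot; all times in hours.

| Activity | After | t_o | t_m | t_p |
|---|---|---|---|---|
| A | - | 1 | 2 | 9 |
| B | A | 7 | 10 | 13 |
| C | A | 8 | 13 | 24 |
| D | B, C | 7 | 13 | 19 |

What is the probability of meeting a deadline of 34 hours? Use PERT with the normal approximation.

0.867

te_A = (1 + 4·2 + 9)/6 = 18/6 = 3; σ²_A = ((9−1)/6)² = 1.778
te_B = (7 + 4·10 + 13)/6 = 60/6 = 10; σ²_B = ((13−7)/6)² = 1.000
te_C = (8 + 4·13 + 24)/6 = 84/6 = 14; σ²_C = ((24−8)/6)² = 7.111
te_D = (7 + 4·13 + 19)/6 = 78/6 = 13; σ²_D = ((19−7)/6)² = 4.000

Forward pass:
ES_A = 0; EF_A = 3
ES_B = 3; EF_B = 3+10 = 13
ES_C = 3; EF_C = 3+14 = 17
ES_D = max(EF_B=13, EF_C=17) = 17; EF_D = 17+13 = 30
Expected project duration μ = 30 hours. Critical path: A → C → D.

Variance along critical path = 1.778 + 7.111 + 4.000 = 12.889; σ = √12.889 = 3.590 hours.
Z = (34 − 30) / 3.590 = 1.114
P(T ≤ 34) = Φ(1.114) ≈ 0.867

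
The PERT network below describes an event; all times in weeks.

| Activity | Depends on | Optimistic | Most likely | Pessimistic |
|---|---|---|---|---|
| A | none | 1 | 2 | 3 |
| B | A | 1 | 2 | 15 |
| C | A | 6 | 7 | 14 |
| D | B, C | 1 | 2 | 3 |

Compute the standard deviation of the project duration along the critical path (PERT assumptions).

te_A = (1 + 4·2 + 3)/6 = 12/6 = 2; σ²_A = ((3−1)/6)² = 0.111
te_B = (1 + 4·2 + 15)/6 = 24/6 = 4; σ²_B = ((15−1)/6)² = 5.444
te_C = (6 + 4·7 + 14)/6 = 48/6 = 8; σ²_C = ((14−6)/6)² = 1.778
te_D = (1 + 4·2 + 3)/6 = 12/6 = 2; σ²_D = ((3−1)/6)² = 0.111

Forward pass:
ES_A = 0; EF_A = 2
ES_B = 2; EF_B = 2+4 = 6
ES_C = 2; EF_C = 2+8 = 10
ES_D = max(EF_B=6, EF_C=10) = 10; EF_D = 10+2 = 12
Expected project duration μ = 12 weeks. Critical path: A → C → D.

Variance along critical path = 0.111 + 1.778 + 0.111 = 2.000
σ = √2.000 = 1.414 weeks

1.41 weeks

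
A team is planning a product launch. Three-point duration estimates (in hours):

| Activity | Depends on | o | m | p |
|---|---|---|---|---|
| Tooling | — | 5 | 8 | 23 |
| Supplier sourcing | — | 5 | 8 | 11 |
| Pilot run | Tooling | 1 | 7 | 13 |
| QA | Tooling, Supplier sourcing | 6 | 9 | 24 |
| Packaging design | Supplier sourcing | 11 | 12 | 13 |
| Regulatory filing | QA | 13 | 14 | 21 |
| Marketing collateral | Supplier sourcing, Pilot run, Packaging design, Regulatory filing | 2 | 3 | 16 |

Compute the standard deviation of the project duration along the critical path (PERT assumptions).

te_Tooling = (5 + 4·8 + 23)/6 = 60/6 = 10; σ²_Tooling = ((23−5)/6)² = 9.000
te_Supplier sourcing = (5 + 4·8 + 11)/6 = 48/6 = 8; σ²_Supplier sourcing = ((11−5)/6)² = 1.000
te_Pilot run = (1 + 4·7 + 13)/6 = 42/6 = 7; σ²_Pilot run = ((13−1)/6)² = 4.000
te_QA = (6 + 4·9 + 24)/6 = 66/6 = 11; σ²_QA = ((24−6)/6)² = 9.000
te_Packaging design = (11 + 4·12 + 13)/6 = 72/6 = 12; σ²_Packaging design = ((13−11)/6)² = 0.111
te_Regulatory filing = (13 + 4·14 + 21)/6 = 90/6 = 15; σ²_Regulatory filing = ((21−13)/6)² = 1.778
te_Marketing collateral = (2 + 4·3 + 16)/6 = 30/6 = 5; σ²_Marketing collateral = ((16−2)/6)² = 5.444

Forward pass:
ES_Tooling = 0; EF_Tooling = 10
ES_Supplier sourcing = 0; EF_Supplier sourcing = 8
ES_Pilot run = 10; EF_Pilot run = 10+7 = 17
ES_QA = max(EF_Tooling=10, EF_Supplier sourcing=8) = 10; EF_QA = 10+11 = 21
ES_Packaging design = 8; EF_Packaging design = 8+12 = 20
ES_Regulatory filing = 21; EF_Regulatory filing = 21+15 = 36
ES_Marketing collateral = max(EF_Supplier sourcing=8, EF_Pilot run=17, EF_Packaging design=20, EF_Regulatory filing=36) = 36; EF_Marketing collateral = 36+5 = 41
Expected project duration μ = 41 hours. Critical path: Tooling → QA → Regulatory filing → Marketing collateral.

Variance along critical path = 9.000 + 9.000 + 1.778 + 5.444 = 25.222
σ = √25.222 = 5.022 hours

5.02 hours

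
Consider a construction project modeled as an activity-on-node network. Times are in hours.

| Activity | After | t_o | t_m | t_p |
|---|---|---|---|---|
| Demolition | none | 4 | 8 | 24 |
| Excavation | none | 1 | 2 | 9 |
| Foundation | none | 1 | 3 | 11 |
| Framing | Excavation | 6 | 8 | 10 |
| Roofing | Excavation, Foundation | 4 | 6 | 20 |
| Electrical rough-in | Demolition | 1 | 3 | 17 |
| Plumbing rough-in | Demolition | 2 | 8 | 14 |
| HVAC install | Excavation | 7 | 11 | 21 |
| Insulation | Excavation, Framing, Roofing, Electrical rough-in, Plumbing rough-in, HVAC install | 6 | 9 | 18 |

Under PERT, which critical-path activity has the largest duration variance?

Demolition

te_Demolition = (4 + 4·8 + 24)/6 = 60/6 = 10; σ²_Demolition = ((24−4)/6)² = 11.111
te_Excavation = (1 + 4·2 + 9)/6 = 18/6 = 3; σ²_Excavation = ((9−1)/6)² = 1.778
te_Foundation = (1 + 4·3 + 11)/6 = 24/6 = 4; σ²_Foundation = ((11−1)/6)² = 2.778
te_Framing = (6 + 4·8 + 10)/6 = 48/6 = 8; σ²_Framing = ((10−6)/6)² = 0.444
te_Roofing = (4 + 4·6 + 20)/6 = 48/6 = 8; σ²_Roofing = ((20−4)/6)² = 7.111
te_Electrical rough-in = (1 + 4·3 + 17)/6 = 30/6 = 5; σ²_Electrical rough-in = ((17−1)/6)² = 7.111
te_Plumbing rough-in = (2 + 4·8 + 14)/6 = 48/6 = 8; σ²_Plumbing rough-in = ((14−2)/6)² = 4.000
te_HVAC install = (7 + 4·11 + 21)/6 = 72/6 = 12; σ²_HVAC install = ((21−7)/6)² = 5.444
te_Insulation = (6 + 4·9 + 18)/6 = 60/6 = 10; σ²_Insulation = ((18−6)/6)² = 4.000

Forward pass:
ES_Demolition = 0; EF_Demolition = 10
ES_Excavation = 0; EF_Excavation = 3
ES_Foundation = 0; EF_Foundation = 4
ES_Framing = 3; EF_Framing = 3+8 = 11
ES_Roofing = max(EF_Excavation=3, EF_Foundation=4) = 4; EF_Roofing = 4+8 = 12
ES_Electrical rough-in = 10; EF_Electrical rough-in = 10+5 = 15
ES_Plumbing rough-in = 10; EF_Plumbing rough-in = 10+8 = 18
ES_HVAC install = 3; EF_HVAC install = 3+12 = 15
ES_Insulation = max(EF_Excavation=3, EF_Framing=11, EF_Roofing=12, EF_Electrical rough-in=15, EF_Plumbing rough-in=18, EF_HVAC install=15) = 18; EF_Insulation = 18+10 = 28
Expected project duration μ = 28 hours. Critical path: Demolition → Plumbing rough-in → Insulation.

Variances on critical path: σ²_Demolition=11.111, σ²_Plumbing rough-in=4.000, σ²_Insulation=4.000.
Largest is σ²_Demolition = 11.111.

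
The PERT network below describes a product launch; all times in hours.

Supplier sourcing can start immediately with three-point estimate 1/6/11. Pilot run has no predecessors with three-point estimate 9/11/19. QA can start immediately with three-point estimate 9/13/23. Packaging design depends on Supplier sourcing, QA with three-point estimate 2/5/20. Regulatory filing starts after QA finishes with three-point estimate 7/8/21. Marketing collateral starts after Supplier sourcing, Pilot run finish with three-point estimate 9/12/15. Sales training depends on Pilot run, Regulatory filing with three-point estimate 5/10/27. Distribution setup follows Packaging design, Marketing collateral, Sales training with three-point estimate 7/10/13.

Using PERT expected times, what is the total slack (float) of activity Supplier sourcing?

18 hours

te_Supplier sourcing = (1 + 4·6 + 11)/6 = 36/6 = 6
te_Pilot run = (9 + 4·11 + 19)/6 = 72/6 = 12
te_QA = (9 + 4·13 + 23)/6 = 84/6 = 14
te_Packaging design = (2 + 4·5 + 20)/6 = 42/6 = 7
te_Regulatory filing = (7 + 4·8 + 21)/6 = 60/6 = 10
te_Marketing collateral = (9 + 4·12 + 15)/6 = 72/6 = 12
te_Sales training = (5 + 4·10 + 27)/6 = 72/6 = 12
te_Distribution setup = (7 + 4·10 + 13)/6 = 60/6 = 10

Forward pass:
ES_Supplier sourcing = 0; EF_Supplier sourcing = 6
ES_Pilot run = 0; EF_Pilot run = 12
ES_QA = 0; EF_QA = 14
ES_Packaging design = max(EF_Supplier sourcing=6, EF_QA=14) = 14; EF_Packaging design = 14+7 = 21
ES_Regulatory filing = 14; EF_Regulatory filing = 14+10 = 24
ES_Marketing collateral = max(EF_Supplier sourcing=6, EF_Pilot run=12) = 12; EF_Marketing collateral = 12+12 = 24
ES_Sales training = max(EF_Pilot run=12, EF_Regulatory filing=24) = 24; EF_Sales training = 24+12 = 36
ES_Distribution setup = max(EF_Packaging design=21, EF_Marketing collateral=24, EF_Sales training=36) = 36; EF_Distribution setup = 36+10 = 46
Expected project duration μ = 46 hours. Critical path: QA → Regulatory filing → Sales training → Distribution setup.

Backward pass:
LF_Distribution setup = 46; LS_Distribution setup = 46−10 = 36
LF_Sales training = LS_Distribution setup = 36; LS_Sales training = 36−12 = 24
LF_Marketing collateral = LS_Distribution setup = 36; LS_Marketing collateral = 36−12 = 24
LF_Regulatory filing = LS_Sales training = 24; LS_Regulatory filing = 24−10 = 14
LF_Packaging design = LS_Distribution setup = 36; LS_Packaging design = 36−7 = 29
LF_QA = min(LS_Packaging design=29, LS_Regulatory filing=14) = 14; LS_QA = 14−14 = 0
LF_Pilot run = min(LS_Marketing collateral=24, LS_Sales training=24) = 24; LS_Pilot run = 24−12 = 12
LF_Supplier sourcing = min(LS_Packaging design=29, LS_Marketing collateral=24) = 24; LS_Supplier sourcing = 24−6 = 18
Slack_Supplier sourcing = LS_Supplier sourcing − ES_Supplier sourcing = 18 − 0 = 18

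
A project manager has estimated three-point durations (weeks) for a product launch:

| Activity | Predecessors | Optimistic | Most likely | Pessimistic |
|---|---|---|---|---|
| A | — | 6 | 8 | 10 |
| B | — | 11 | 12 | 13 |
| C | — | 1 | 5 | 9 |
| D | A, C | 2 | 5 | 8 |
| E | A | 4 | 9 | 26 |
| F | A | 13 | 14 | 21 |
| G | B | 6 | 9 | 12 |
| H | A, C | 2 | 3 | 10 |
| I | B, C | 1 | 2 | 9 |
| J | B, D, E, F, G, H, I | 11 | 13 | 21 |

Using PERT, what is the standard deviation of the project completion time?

2.24 weeks

te_A = (6 + 4·8 + 10)/6 = 48/6 = 8; σ²_A = ((10−6)/6)² = 0.444
te_B = (11 + 4·12 + 13)/6 = 72/6 = 12; σ²_B = ((13−11)/6)² = 0.111
te_C = (1 + 4·5 + 9)/6 = 30/6 = 5; σ²_C = ((9−1)/6)² = 1.778
te_D = (2 + 4·5 + 8)/6 = 30/6 = 5; σ²_D = ((8−2)/6)² = 1.000
te_E = (4 + 4·9 + 26)/6 = 66/6 = 11; σ²_E = ((26−4)/6)² = 13.444
te_F = (13 + 4·14 + 21)/6 = 90/6 = 15; σ²_F = ((21−13)/6)² = 1.778
te_G = (6 + 4·9 + 12)/6 = 54/6 = 9; σ²_G = ((12−6)/6)² = 1.000
te_H = (2 + 4·3 + 10)/6 = 24/6 = 4; σ²_H = ((10−2)/6)² = 1.778
te_I = (1 + 4·2 + 9)/6 = 18/6 = 3; σ²_I = ((9−1)/6)² = 1.778
te_J = (11 + 4·13 + 21)/6 = 84/6 = 14; σ²_J = ((21−11)/6)² = 2.778

Forward pass:
ES_A = 0; EF_A = 8
ES_B = 0; EF_B = 12
ES_C = 0; EF_C = 5
ES_D = max(EF_A=8, EF_C=5) = 8; EF_D = 8+5 = 13
ES_E = 8; EF_E = 8+11 = 19
ES_F = 8; EF_F = 8+15 = 23
ES_G = 12; EF_G = 12+9 = 21
ES_H = max(EF_A=8, EF_C=5) = 8; EF_H = 8+4 = 12
ES_I = max(EF_B=12, EF_C=5) = 12; EF_I = 12+3 = 15
ES_J = max(EF_B=12, EF_D=13, EF_E=19, EF_F=23, EF_G=21, EF_H=12, EF_I=15) = 23; EF_J = 23+14 = 37
Expected project duration μ = 37 weeks. Critical path: A → F → J.

Variance along critical path = 0.444 + 1.778 + 2.778 = 5.000
σ = √5.000 = 2.236 weeks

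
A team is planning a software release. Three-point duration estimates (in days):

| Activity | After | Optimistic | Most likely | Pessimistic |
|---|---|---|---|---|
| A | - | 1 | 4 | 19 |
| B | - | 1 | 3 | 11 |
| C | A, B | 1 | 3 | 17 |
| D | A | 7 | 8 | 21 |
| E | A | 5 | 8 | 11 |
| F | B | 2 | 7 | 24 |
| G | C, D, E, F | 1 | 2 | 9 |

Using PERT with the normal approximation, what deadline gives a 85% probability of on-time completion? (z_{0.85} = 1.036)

te_A = (1 + 4·4 + 19)/6 = 36/6 = 6; σ²_A = ((19−1)/6)² = 9.000
te_B = (1 + 4·3 + 11)/6 = 24/6 = 4; σ²_B = ((11−1)/6)² = 2.778
te_C = (1 + 4·3 + 17)/6 = 30/6 = 5; σ²_C = ((17−1)/6)² = 7.111
te_D = (7 + 4·8 + 21)/6 = 60/6 = 10; σ²_D = ((21−7)/6)² = 5.444
te_E = (5 + 4·8 + 11)/6 = 48/6 = 8; σ²_E = ((11−5)/6)² = 1.000
te_F = (2 + 4·7 + 24)/6 = 54/6 = 9; σ²_F = ((24−2)/6)² = 13.444
te_G = (1 + 4·2 + 9)/6 = 18/6 = 3; σ²_G = ((9−1)/6)² = 1.778

Forward pass:
ES_A = 0; EF_A = 6
ES_B = 0; EF_B = 4
ES_C = max(EF_A=6, EF_B=4) = 6; EF_C = 6+5 = 11
ES_D = 6; EF_D = 6+10 = 16
ES_E = 6; EF_E = 6+8 = 14
ES_F = 4; EF_F = 4+9 = 13
ES_G = max(EF_C=11, EF_D=16, EF_E=14, EF_F=13) = 16; EF_G = 16+3 = 19
Expected project duration μ = 19 days. Critical path: A → D → G.

Variance along critical path = 9.000 + 5.444 + 1.778 = 16.222; σ = 4.028 days.
D = μ + z·σ = 19 + 1.036·4.028 = 23.2 days

23.2 days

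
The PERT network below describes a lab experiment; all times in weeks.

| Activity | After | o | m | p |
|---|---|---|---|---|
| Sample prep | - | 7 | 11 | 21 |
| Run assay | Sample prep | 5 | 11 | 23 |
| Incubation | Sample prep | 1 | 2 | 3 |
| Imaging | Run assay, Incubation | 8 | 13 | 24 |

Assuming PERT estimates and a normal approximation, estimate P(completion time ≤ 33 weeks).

te_Sample prep = (7 + 4·11 + 21)/6 = 72/6 = 12; σ²_Sample prep = ((21−7)/6)² = 5.444
te_Run assay = (5 + 4·11 + 23)/6 = 72/6 = 12; σ²_Run assay = ((23−5)/6)² = 9.000
te_Incubation = (1 + 4·2 + 3)/6 = 12/6 = 2; σ²_Incubation = ((3−1)/6)² = 0.111
te_Imaging = (8 + 4·13 + 24)/6 = 84/6 = 14; σ²_Imaging = ((24−8)/6)² = 7.111

Forward pass:
ES_Sample prep = 0; EF_Sample prep = 12
ES_Run assay = 12; EF_Run assay = 12+12 = 24
ES_Incubation = 12; EF_Incubation = 12+2 = 14
ES_Imaging = max(EF_Run assay=24, EF_Incubation=14) = 24; EF_Imaging = 24+14 = 38
Expected project duration μ = 38 weeks. Critical path: Sample prep → Run assay → Imaging.

Variance along critical path = 5.444 + 9.000 + 7.111 = 21.556; σ = √21.556 = 4.643 weeks.
Z = (33 − 38) / 4.643 = -1.077
P(T ≤ 33) = Φ(-1.077) ≈ 0.141

0.141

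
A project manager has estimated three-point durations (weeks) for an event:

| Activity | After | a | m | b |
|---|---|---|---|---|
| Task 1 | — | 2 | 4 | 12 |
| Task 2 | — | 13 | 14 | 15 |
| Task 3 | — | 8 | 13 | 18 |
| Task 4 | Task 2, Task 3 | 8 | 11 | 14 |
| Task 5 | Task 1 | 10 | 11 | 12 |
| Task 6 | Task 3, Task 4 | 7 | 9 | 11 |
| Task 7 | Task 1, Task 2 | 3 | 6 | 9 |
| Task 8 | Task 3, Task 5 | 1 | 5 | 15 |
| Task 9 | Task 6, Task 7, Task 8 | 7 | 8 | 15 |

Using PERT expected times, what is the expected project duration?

43 weeks

te_Task 1 = (2 + 4·4 + 12)/6 = 30/6 = 5
te_Task 2 = (13 + 4·14 + 15)/6 = 84/6 = 14
te_Task 3 = (8 + 4·13 + 18)/6 = 78/6 = 13
te_Task 4 = (8 + 4·11 + 14)/6 = 66/6 = 11
te_Task 5 = (10 + 4·11 + 12)/6 = 66/6 = 11
te_Task 6 = (7 + 4·9 + 11)/6 = 54/6 = 9
te_Task 7 = (3 + 4·6 + 9)/6 = 36/6 = 6
te_Task 8 = (1 + 4·5 + 15)/6 = 36/6 = 6
te_Task 9 = (7 + 4·8 + 15)/6 = 54/6 = 9

Forward pass:
ES_Task 1 = 0; EF_Task 1 = 5
ES_Task 2 = 0; EF_Task 2 = 14
ES_Task 3 = 0; EF_Task 3 = 13
ES_Task 4 = max(EF_Task 2=14, EF_Task 3=13) = 14; EF_Task 4 = 14+11 = 25
ES_Task 5 = 5; EF_Task 5 = 5+11 = 16
ES_Task 6 = max(EF_Task 3=13, EF_Task 4=25) = 25; EF_Task 6 = 25+9 = 34
ES_Task 7 = max(EF_Task 1=5, EF_Task 2=14) = 14; EF_Task 7 = 14+6 = 20
ES_Task 8 = max(EF_Task 3=13, EF_Task 5=16) = 16; EF_Task 8 = 16+6 = 22
ES_Task 9 = max(EF_Task 6=34, EF_Task 7=20, EF_Task 8=22) = 34; EF_Task 9 = 34+9 = 43
Expected project duration μ = 43 weeks. Critical path: Task 2 → Task 4 → Task 6 → Task 9.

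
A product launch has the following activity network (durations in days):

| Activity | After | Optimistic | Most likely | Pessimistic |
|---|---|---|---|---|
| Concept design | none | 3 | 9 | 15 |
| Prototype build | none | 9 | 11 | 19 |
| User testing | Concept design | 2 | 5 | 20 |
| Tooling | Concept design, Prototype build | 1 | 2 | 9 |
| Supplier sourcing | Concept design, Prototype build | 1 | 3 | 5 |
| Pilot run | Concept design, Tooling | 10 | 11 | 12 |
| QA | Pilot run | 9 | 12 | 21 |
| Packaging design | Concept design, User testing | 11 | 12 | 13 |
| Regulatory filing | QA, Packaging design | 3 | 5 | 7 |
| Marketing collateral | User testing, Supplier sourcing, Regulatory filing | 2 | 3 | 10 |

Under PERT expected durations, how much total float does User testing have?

11 days

te_Concept design = (3 + 4·9 + 15)/6 = 54/6 = 9
te_Prototype build = (9 + 4·11 + 19)/6 = 72/6 = 12
te_User testing = (2 + 4·5 + 20)/6 = 42/6 = 7
te_Tooling = (1 + 4·2 + 9)/6 = 18/6 = 3
te_Supplier sourcing = (1 + 4·3 + 5)/6 = 18/6 = 3
te_Pilot run = (10 + 4·11 + 12)/6 = 66/6 = 11
te_QA = (9 + 4·12 + 21)/6 = 78/6 = 13
te_Packaging design = (11 + 4·12 + 13)/6 = 72/6 = 12
te_Regulatory filing = (3 + 4·5 + 7)/6 = 30/6 = 5
te_Marketing collateral = (2 + 4·3 + 10)/6 = 24/6 = 4

Forward pass:
ES_Concept design = 0; EF_Concept design = 9
ES_Prototype build = 0; EF_Prototype build = 12
ES_User testing = 9; EF_User testing = 9+7 = 16
ES_Tooling = max(EF_Concept design=9, EF_Prototype build=12) = 12; EF_Tooling = 12+3 = 15
ES_Supplier sourcing = max(EF_Concept design=9, EF_Prototype build=12) = 12; EF_Supplier sourcing = 12+3 = 15
ES_Pilot run = max(EF_Concept design=9, EF_Tooling=15) = 15; EF_Pilot run = 15+11 = 26
ES_QA = 26; EF_QA = 26+13 = 39
ES_Packaging design = max(EF_Concept design=9, EF_User testing=16) = 16; EF_Packaging design = 16+12 = 28
ES_Regulatory filing = max(EF_QA=39, EF_Packaging design=28) = 39; EF_Regulatory filing = 39+5 = 44
ES_Marketing collateral = max(EF_User testing=16, EF_Supplier sourcing=15, EF_Regulatory filing=44) = 44; EF_Marketing collateral = 44+4 = 48
Expected project duration μ = 48 days. Critical path: Prototype build → Tooling → Pilot run → QA → Regulatory filing → Marketing collateral.

Backward pass:
LF_Marketing collateral = 48; LS_Marketing collateral = 48−4 = 44
LF_Regulatory filing = LS_Marketing collateral = 44; LS_Regulatory filing = 44−5 = 39
LF_Packaging design = LS_Regulatory filing = 39; LS_Packaging design = 39−12 = 27
LF_QA = LS_Regulatory filing = 39; LS_QA = 39−13 = 26
LF_Pilot run = LS_QA = 26; LS_Pilot run = 26−11 = 15
LF_Supplier sourcing = LS_Marketing collateral = 44; LS_Supplier sourcing = 44−3 = 41
LF_Tooling = LS_Pilot run = 15; LS_Tooling = 15−3 = 12
LF_User testing = min(LS_Packaging design=27, LS_Marketing collateral=44) = 27; LS_User testing = 27−7 = 20
LF_Prototype build = min(LS_Tooling=12, LS_Supplier sourcing=41) = 12; LS_Prototype build = 12−12 = 0
LF_Concept design = min(LS_User testing=20, LS_Tooling=12, LS_Supplier sourcing=41, LS_Pilot run=15, LS_Packaging design=27) = 12; LS_Concept design = 12−9 = 3
Slack_User testing = LS_User testing − ES_User testing = 20 − 9 = 11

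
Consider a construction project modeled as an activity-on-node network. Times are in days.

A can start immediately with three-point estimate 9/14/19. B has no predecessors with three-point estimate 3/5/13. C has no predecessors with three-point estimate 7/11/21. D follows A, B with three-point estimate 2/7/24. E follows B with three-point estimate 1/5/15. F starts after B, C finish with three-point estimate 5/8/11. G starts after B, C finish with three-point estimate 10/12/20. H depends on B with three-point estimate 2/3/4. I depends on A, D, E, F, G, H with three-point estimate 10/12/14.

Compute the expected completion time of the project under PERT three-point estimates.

te_A = (9 + 4·14 + 19)/6 = 84/6 = 14
te_B = (3 + 4·5 + 13)/6 = 36/6 = 6
te_C = (7 + 4·11 + 21)/6 = 72/6 = 12
te_D = (2 + 4·7 + 24)/6 = 54/6 = 9
te_E = (1 + 4·5 + 15)/6 = 36/6 = 6
te_F = (5 + 4·8 + 11)/6 = 48/6 = 8
te_G = (10 + 4·12 + 20)/6 = 78/6 = 13
te_H = (2 + 4·3 + 4)/6 = 18/6 = 3
te_I = (10 + 4·12 + 14)/6 = 72/6 = 12

Forward pass:
ES_A = 0; EF_A = 14
ES_B = 0; EF_B = 6
ES_C = 0; EF_C = 12
ES_D = max(EF_A=14, EF_B=6) = 14; EF_D = 14+9 = 23
ES_E = 6; EF_E = 6+6 = 12
ES_F = max(EF_B=6, EF_C=12) = 12; EF_F = 12+8 = 20
ES_G = max(EF_B=6, EF_C=12) = 12; EF_G = 12+13 = 25
ES_H = 6; EF_H = 6+3 = 9
ES_I = max(EF_A=14, EF_D=23, EF_E=12, EF_F=20, EF_G=25, EF_H=9) = 25; EF_I = 25+12 = 37
Expected project duration μ = 37 days. Critical path: C → G → I.

37 days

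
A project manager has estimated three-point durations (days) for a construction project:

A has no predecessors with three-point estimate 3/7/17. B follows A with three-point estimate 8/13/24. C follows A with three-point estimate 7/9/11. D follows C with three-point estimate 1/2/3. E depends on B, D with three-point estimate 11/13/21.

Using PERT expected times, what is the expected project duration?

te_A = (3 + 4·7 + 17)/6 = 48/6 = 8
te_B = (8 + 4·13 + 24)/6 = 84/6 = 14
te_C = (7 + 4·9 + 11)/6 = 54/6 = 9
te_D = (1 + 4·2 + 3)/6 = 12/6 = 2
te_E = (11 + 4·13 + 21)/6 = 84/6 = 14

Forward pass:
ES_A = 0; EF_A = 8
ES_B = 8; EF_B = 8+14 = 22
ES_C = 8; EF_C = 8+9 = 17
ES_D = 17; EF_D = 17+2 = 19
ES_E = max(EF_B=22, EF_D=19) = 22; EF_E = 22+14 = 36
Expected project duration μ = 36 days. Critical path: A → B → E.

36 days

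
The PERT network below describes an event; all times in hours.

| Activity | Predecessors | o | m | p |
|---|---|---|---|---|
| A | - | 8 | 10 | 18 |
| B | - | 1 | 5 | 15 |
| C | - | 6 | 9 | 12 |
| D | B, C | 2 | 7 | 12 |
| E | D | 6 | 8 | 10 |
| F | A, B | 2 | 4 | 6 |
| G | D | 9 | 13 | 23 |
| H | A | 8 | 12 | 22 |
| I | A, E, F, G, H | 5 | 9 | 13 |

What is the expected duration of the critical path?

te_A = (8 + 4·10 + 18)/6 = 66/6 = 11
te_B = (1 + 4·5 + 15)/6 = 36/6 = 6
te_C = (6 + 4·9 + 12)/6 = 54/6 = 9
te_D = (2 + 4·7 + 12)/6 = 42/6 = 7
te_E = (6 + 4·8 + 10)/6 = 48/6 = 8
te_F = (2 + 4·4 + 6)/6 = 24/6 = 4
te_G = (9 + 4·13 + 23)/6 = 84/6 = 14
te_H = (8 + 4·12 + 22)/6 = 78/6 = 13
te_I = (5 + 4·9 + 13)/6 = 54/6 = 9

Forward pass:
ES_A = 0; EF_A = 11
ES_B = 0; EF_B = 6
ES_C = 0; EF_C = 9
ES_D = max(EF_B=6, EF_C=9) = 9; EF_D = 9+7 = 16
ES_E = 16; EF_E = 16+8 = 24
ES_F = max(EF_A=11, EF_B=6) = 11; EF_F = 11+4 = 15
ES_G = 16; EF_G = 16+14 = 30
ES_H = 11; EF_H = 11+13 = 24
ES_I = max(EF_A=11, EF_E=24, EF_F=15, EF_G=30, EF_H=24) = 30; EF_I = 30+9 = 39
Expected project duration μ = 39 hours. Critical path: C → D → G → I.

39 hours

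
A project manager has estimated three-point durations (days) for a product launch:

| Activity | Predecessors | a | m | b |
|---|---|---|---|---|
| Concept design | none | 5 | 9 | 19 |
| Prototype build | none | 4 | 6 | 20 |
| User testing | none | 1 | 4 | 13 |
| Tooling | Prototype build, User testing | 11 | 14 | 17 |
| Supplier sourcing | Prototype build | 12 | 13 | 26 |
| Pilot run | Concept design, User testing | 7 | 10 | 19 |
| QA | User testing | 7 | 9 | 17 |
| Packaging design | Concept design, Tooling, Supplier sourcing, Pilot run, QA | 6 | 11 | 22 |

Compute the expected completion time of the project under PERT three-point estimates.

te_Concept design = (5 + 4·9 + 19)/6 = 60/6 = 10
te_Prototype build = (4 + 4·6 + 20)/6 = 48/6 = 8
te_User testing = (1 + 4·4 + 13)/6 = 30/6 = 5
te_Tooling = (11 + 4·14 + 17)/6 = 84/6 = 14
te_Supplier sourcing = (12 + 4·13 + 26)/6 = 90/6 = 15
te_Pilot run = (7 + 4·10 + 19)/6 = 66/6 = 11
te_QA = (7 + 4·9 + 17)/6 = 60/6 = 10
te_Packaging design = (6 + 4·11 + 22)/6 = 72/6 = 12

Forward pass:
ES_Concept design = 0; EF_Concept design = 10
ES_Prototype build = 0; EF_Prototype build = 8
ES_User testing = 0; EF_User testing = 5
ES_Tooling = max(EF_Prototype build=8, EF_User testing=5) = 8; EF_Tooling = 8+14 = 22
ES_Supplier sourcing = 8; EF_Supplier sourcing = 8+15 = 23
ES_Pilot run = max(EF_Concept design=10, EF_User testing=5) = 10; EF_Pilot run = 10+11 = 21
ES_QA = 5; EF_QA = 5+10 = 15
ES_Packaging design = max(EF_Concept design=10, EF_Tooling=22, EF_Supplier sourcing=23, EF_Pilot run=21, EF_QA=15) = 23; EF_Packaging design = 23+12 = 35
Expected project duration μ = 35 days. Critical path: Prototype build → Supplier sourcing → Packaging design.

35 days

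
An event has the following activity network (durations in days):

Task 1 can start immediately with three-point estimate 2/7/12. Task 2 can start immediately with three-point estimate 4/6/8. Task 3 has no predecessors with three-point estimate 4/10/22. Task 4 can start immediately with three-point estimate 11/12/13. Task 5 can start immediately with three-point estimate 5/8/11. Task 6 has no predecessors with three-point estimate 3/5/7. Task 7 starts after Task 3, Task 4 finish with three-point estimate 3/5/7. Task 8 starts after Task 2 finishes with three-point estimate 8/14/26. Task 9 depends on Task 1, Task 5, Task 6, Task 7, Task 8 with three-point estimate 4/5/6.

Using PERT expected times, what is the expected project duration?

te_Task 1 = (2 + 4·7 + 12)/6 = 42/6 = 7
te_Task 2 = (4 + 4·6 + 8)/6 = 36/6 = 6
te_Task 3 = (4 + 4·10 + 22)/6 = 66/6 = 11
te_Task 4 = (11 + 4·12 + 13)/6 = 72/6 = 12
te_Task 5 = (5 + 4·8 + 11)/6 = 48/6 = 8
te_Task 6 = (3 + 4·5 + 7)/6 = 30/6 = 5
te_Task 7 = (3 + 4·5 + 7)/6 = 30/6 = 5
te_Task 8 = (8 + 4·14 + 26)/6 = 90/6 = 15
te_Task 9 = (4 + 4·5 + 6)/6 = 30/6 = 5

Forward pass:
ES_Task 1 = 0; EF_Task 1 = 7
ES_Task 2 = 0; EF_Task 2 = 6
ES_Task 3 = 0; EF_Task 3 = 11
ES_Task 4 = 0; EF_Task 4 = 12
ES_Task 5 = 0; EF_Task 5 = 8
ES_Task 6 = 0; EF_Task 6 = 5
ES_Task 7 = max(EF_Task 3=11, EF_Task 4=12) = 12; EF_Task 7 = 12+5 = 17
ES_Task 8 = 6; EF_Task 8 = 6+15 = 21
ES_Task 9 = max(EF_Task 1=7, EF_Task 5=8, EF_Task 6=5, EF_Task 7=17, EF_Task 8=21) = 21; EF_Task 9 = 21+5 = 26
Expected project duration μ = 26 days. Critical path: Task 2 → Task 8 → Task 9.

26 days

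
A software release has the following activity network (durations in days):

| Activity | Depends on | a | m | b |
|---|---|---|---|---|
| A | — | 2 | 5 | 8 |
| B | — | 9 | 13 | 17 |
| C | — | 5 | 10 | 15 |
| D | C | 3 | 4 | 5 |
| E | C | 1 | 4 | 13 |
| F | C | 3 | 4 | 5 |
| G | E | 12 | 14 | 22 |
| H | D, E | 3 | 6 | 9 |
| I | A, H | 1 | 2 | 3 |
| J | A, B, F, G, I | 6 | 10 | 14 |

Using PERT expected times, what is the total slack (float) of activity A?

te_A = (2 + 4·5 + 8)/6 = 30/6 = 5
te_B = (9 + 4·13 + 17)/6 = 78/6 = 13
te_C = (5 + 4·10 + 15)/6 = 60/6 = 10
te_D = (3 + 4·4 + 5)/6 = 24/6 = 4
te_E = (1 + 4·4 + 13)/6 = 30/6 = 5
te_F = (3 + 4·4 + 5)/6 = 24/6 = 4
te_G = (12 + 4·14 + 22)/6 = 90/6 = 15
te_H = (3 + 4·6 + 9)/6 = 36/6 = 6
te_I = (1 + 4·2 + 3)/6 = 12/6 = 2
te_J = (6 + 4·10 + 14)/6 = 60/6 = 10

Forward pass:
ES_A = 0; EF_A = 5
ES_B = 0; EF_B = 13
ES_C = 0; EF_C = 10
ES_D = 10; EF_D = 10+4 = 14
ES_E = 10; EF_E = 10+5 = 15
ES_F = 10; EF_F = 10+4 = 14
ES_G = 15; EF_G = 15+15 = 30
ES_H = max(EF_D=14, EF_E=15) = 15; EF_H = 15+6 = 21
ES_I = max(EF_A=5, EF_H=21) = 21; EF_I = 21+2 = 23
ES_J = max(EF_A=5, EF_B=13, EF_F=14, EF_G=30, EF_I=23) = 30; EF_J = 30+10 = 40
Expected project duration μ = 40 days. Critical path: C → E → G → J.

Backward pass:
LF_J = 40; LS_J = 40−10 = 30
LF_I = LS_J = 30; LS_I = 30−2 = 28
LF_H = LS_I = 28; LS_H = 28−6 = 22
LF_G = LS_J = 30; LS_G = 30−15 = 15
LF_F = LS_J = 30; LS_F = 30−4 = 26
LF_E = min(LS_G=15, LS_H=22) = 15; LS_E = 15−5 = 10
LF_D = LS_H = 22; LS_D = 22−4 = 18
LF_C = min(LS_D=18, LS_E=10, LS_F=26) = 10; LS_C = 10−10 = 0
LF_B = LS_J = 30; LS_B = 30−13 = 17
LF_A = min(LS_I=28, LS_J=30) = 28; LS_A = 28−5 = 23
Slack_A = LS_A − ES_A = 23 − 0 = 23

23 days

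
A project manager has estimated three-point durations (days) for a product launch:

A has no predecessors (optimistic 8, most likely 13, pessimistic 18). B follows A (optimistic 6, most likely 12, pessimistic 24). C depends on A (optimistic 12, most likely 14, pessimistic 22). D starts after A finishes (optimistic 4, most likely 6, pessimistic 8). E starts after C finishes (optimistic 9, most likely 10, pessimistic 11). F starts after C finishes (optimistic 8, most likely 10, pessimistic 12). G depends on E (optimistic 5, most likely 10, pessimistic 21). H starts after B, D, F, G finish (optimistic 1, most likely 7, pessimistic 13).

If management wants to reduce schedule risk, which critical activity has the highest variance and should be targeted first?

te_A = (8 + 4·13 + 18)/6 = 78/6 = 13; σ²_A = ((18−8)/6)² = 2.778
te_B = (6 + 4·12 + 24)/6 = 78/6 = 13; σ²_B = ((24−6)/6)² = 9.000
te_C = (12 + 4·14 + 22)/6 = 90/6 = 15; σ²_C = ((22−12)/6)² = 2.778
te_D = (4 + 4·6 + 8)/6 = 36/6 = 6; σ²_D = ((8−4)/6)² = 0.444
te_E = (9 + 4·10 + 11)/6 = 60/6 = 10; σ²_E = ((11−9)/6)² = 0.111
te_F = (8 + 4·10 + 12)/6 = 60/6 = 10; σ²_F = ((12−8)/6)² = 0.444
te_G = (5 + 4·10 + 21)/6 = 66/6 = 11; σ²_G = ((21−5)/6)² = 7.111
te_H = (1 + 4·7 + 13)/6 = 42/6 = 7; σ²_H = ((13−1)/6)² = 4.000

Forward pass:
ES_A = 0; EF_A = 13
ES_B = 13; EF_B = 13+13 = 26
ES_C = 13; EF_C = 13+15 = 28
ES_D = 13; EF_D = 13+6 = 19
ES_E = 28; EF_E = 28+10 = 38
ES_F = 28; EF_F = 28+10 = 38
ES_G = 38; EF_G = 38+11 = 49
ES_H = max(EF_B=26, EF_D=19, EF_F=38, EF_G=49) = 49; EF_H = 49+7 = 56
Expected project duration μ = 56 days. Critical path: A → C → E → G → H.

Variances on critical path: σ²_A=2.778, σ²_C=2.778, σ²_E=0.111, σ²_G=7.111, σ²_H=4.000.
Largest is σ²_G = 7.111.

G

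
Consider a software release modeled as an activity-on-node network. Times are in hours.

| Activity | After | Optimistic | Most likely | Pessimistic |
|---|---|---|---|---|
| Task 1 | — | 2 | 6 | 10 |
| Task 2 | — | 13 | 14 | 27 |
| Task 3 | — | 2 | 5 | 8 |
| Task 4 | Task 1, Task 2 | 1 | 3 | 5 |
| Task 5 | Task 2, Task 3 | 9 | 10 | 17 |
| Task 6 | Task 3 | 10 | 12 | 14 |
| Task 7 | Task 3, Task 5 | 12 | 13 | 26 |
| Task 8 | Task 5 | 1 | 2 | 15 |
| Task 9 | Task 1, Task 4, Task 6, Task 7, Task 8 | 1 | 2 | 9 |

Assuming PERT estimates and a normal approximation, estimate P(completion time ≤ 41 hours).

te_Task 1 = (2 + 4·6 + 10)/6 = 36/6 = 6; σ²_Task 1 = ((10−2)/6)² = 1.778
te_Task 2 = (13 + 4·14 + 27)/6 = 96/6 = 16; σ²_Task 2 = ((27−13)/6)² = 5.444
te_Task 3 = (2 + 4·5 + 8)/6 = 30/6 = 5; σ²_Task 3 = ((8−2)/6)² = 1.000
te_Task 4 = (1 + 4·3 + 5)/6 = 18/6 = 3; σ²_Task 4 = ((5−1)/6)² = 0.444
te_Task 5 = (9 + 4·10 + 17)/6 = 66/6 = 11; σ²_Task 5 = ((17−9)/6)² = 1.778
te_Task 6 = (10 + 4·12 + 14)/6 = 72/6 = 12; σ²_Task 6 = ((14−10)/6)² = 0.444
te_Task 7 = (12 + 4·13 + 26)/6 = 90/6 = 15; σ²_Task 7 = ((26−12)/6)² = 5.444
te_Task 8 = (1 + 4·2 + 15)/6 = 24/6 = 4; σ²_Task 8 = ((15−1)/6)² = 5.444
te_Task 9 = (1 + 4·2 + 9)/6 = 18/6 = 3; σ²_Task 9 = ((9−1)/6)² = 1.778

Forward pass:
ES_Task 1 = 0; EF_Task 1 = 6
ES_Task 2 = 0; EF_Task 2 = 16
ES_Task 3 = 0; EF_Task 3 = 5
ES_Task 4 = max(EF_Task 1=6, EF_Task 2=16) = 16; EF_Task 4 = 16+3 = 19
ES_Task 5 = max(EF_Task 2=16, EF_Task 3=5) = 16; EF_Task 5 = 16+11 = 27
ES_Task 6 = 5; EF_Task 6 = 5+12 = 17
ES_Task 7 = max(EF_Task 3=5, EF_Task 5=27) = 27; EF_Task 7 = 27+15 = 42
ES_Task 8 = 27; EF_Task 8 = 27+4 = 31
ES_Task 9 = max(EF_Task 1=6, EF_Task 4=19, EF_Task 6=17, EF_Task 7=42, EF_Task 8=31) = 42; EF_Task 9 = 42+3 = 45
Expected project duration μ = 45 hours. Critical path: Task 2 → Task 5 → Task 7 → Task 9.

Variance along critical path = 5.444 + 1.778 + 5.444 + 1.778 = 14.444; σ = √14.444 = 3.801 hours.
Z = (41 − 45) / 3.801 = -1.052
P(T ≤ 41) = Φ(-1.052) ≈ 0.146

0.146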